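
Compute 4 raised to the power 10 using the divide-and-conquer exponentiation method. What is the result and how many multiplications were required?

Computing 4^10 by squaring (build up from 4^1; each line after the first costs one multiplication):

4^1 = 4
4^2 = (4^1)^2 = 4^2 = 16
4^4 = (4^2)^2 = 16^2 = 256
4^5 = 4 * 4^4 = 4 * 256 = 1024
4^10 = (4^5)^2 = 1024^2 = 1048576

Result: 1048576
Multiplications needed: 4 (4 lines after 4^1)

4^10 = 1048576. Using exponentiation by squaring, this requires 4 multiplications. The key idea: if the exponent is even, square the half-power; if odd, multiply by the base once.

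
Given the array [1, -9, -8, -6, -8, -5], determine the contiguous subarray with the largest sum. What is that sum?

Using Kadane's algorithm on [1, -9, -8, -6, -8, -5]:

Scanning through the array:
Position 1 (value -9): max_ending_here = -8, max_so_far = 1
Position 2 (value -8): max_ending_here = -8, max_so_far = 1
Position 3 (value -6): max_ending_here = -6, max_so_far = 1
Position 4 (value -8): max_ending_here = -8, max_so_far = 1
Position 5 (value -5): max_ending_here = -5, max_so_far = 1

Maximum subarray: [1]
Maximum sum: 1

The maximum subarray is [1] with sum 1. This subarray runs from index 0 to index 0.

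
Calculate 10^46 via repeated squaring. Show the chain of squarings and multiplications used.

Computing 10^46 by squaring (build up from 10^1; each line after the first costs one multiplication):

10^1 = 10
10^2 = (10^1)^2 = 10^2 = 100
10^4 = (10^2)^2 = 100^2 = 10000
10^5 = 10 * 10^4 = 10 * 10000 = 100000
10^10 = (10^5)^2 = 100000^2 = 10000000000
10^11 = 10 * 10^10 = 10 * 10000000000 = 100000000000
10^22 = (10^11)^2 = 100000000000^2 = 10000000000000000000000
10^23 = 10 * 10^22 = 10 * 10000000000000000000000 = 100000000000000000000000
10^46 = (10^23)^2 = 100000000000000000000000^2 = 10000000000000000000000000000000000000000000000

Result: 10000000000000000000000000000000000000000000000
Multiplications needed: 8 (8 lines after 10^1)

10^46 = 10000000000000000000000000000000000000000000000. Using exponentiation by squaring, this requires 8 multiplications. The key idea: if the exponent is even, square the half-power; if odd, multiply by the base once.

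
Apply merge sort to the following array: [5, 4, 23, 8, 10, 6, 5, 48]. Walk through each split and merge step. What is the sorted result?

Merge sort trace:

Split: [5, 4, 23, 8, 10, 6, 5, 48] -> [5, 4, 23, 8] and [10, 6, 5, 48]
  Split: [5, 4, 23, 8] -> [5, 4] and [23, 8]
    Split: [5, 4] -> [5] and [4]
    Merge: [5] + [4] -> [4, 5]
    Split: [23, 8] -> [23] and [8]
    Merge: [23] + [8] -> [8, 23]
  Merge: [4, 5] + [8, 23] -> [4, 5, 8, 23]
  Split: [10, 6, 5, 48] -> [10, 6] and [5, 48]
    Split: [10, 6] -> [10] and [6]
    Merge: [10] + [6] -> [6, 10]
    Split: [5, 48] -> [5] and [48]
    Merge: [5] + [48] -> [5, 48]
  Merge: [6, 10] + [5, 48] -> [5, 6, 10, 48]
Merge: [4, 5, 8, 23] + [5, 6, 10, 48] -> [4, 5, 5, 6, 8, 10, 23, 48]

Final sorted array: [4, 5, 5, 6, 8, 10, 23, 48]

The merge sort proceeds by recursively splitting the array and merging sorted halves.
After all merges, the sorted array is [4, 5, 5, 6, 8, 10, 23, 48].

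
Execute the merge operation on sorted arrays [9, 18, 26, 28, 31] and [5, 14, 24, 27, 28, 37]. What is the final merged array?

Merging process:

Compare 9 vs 5: take 5 from right. Merged: [5]
Compare 9 vs 14: take 9 from left. Merged: [5, 9]
Compare 18 vs 14: take 14 from right. Merged: [5, 9, 14]
Compare 18 vs 24: take 18 from left. Merged: [5, 9, 14, 18]
Compare 26 vs 24: take 24 from right. Merged: [5, 9, 14, 18, 24]
Compare 26 vs 27: take 26 from left. Merged: [5, 9, 14, 18, 24, 26]
Compare 28 vs 27: take 27 from right. Merged: [5, 9, 14, 18, 24, 26, 27]
Compare 28 vs 28: take 28 from left. Merged: [5, 9, 14, 18, 24, 26, 27, 28]
Compare 31 vs 28: take 28 from right. Merged: [5, 9, 14, 18, 24, 26, 27, 28, 28]
Compare 31 vs 37: take 31 from left. Merged: [5, 9, 14, 18, 24, 26, 27, 28, 28, 31]
Append remaining from right: [37]. Merged: [5, 9, 14, 18, 24, 26, 27, 28, 28, 31, 37]

Final merged array: [5, 9, 14, 18, 24, 26, 27, 28, 28, 31, 37]
Total comparisons: 10

The merged array is [5, 9, 14, 18, 24, 26, 27, 28, 28, 31, 37], requiring 10 comparisons. The merge step runs in O(n) time where n is the total number of elements.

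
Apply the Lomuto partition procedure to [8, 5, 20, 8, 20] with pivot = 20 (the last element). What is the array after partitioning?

Lomuto partition with pivot = 20:

Initial array: [8, 5, 20, 8, 20]

arr[0]=8 <= 20: swap with position 0, array becomes [8, 5, 20, 8, 20]
arr[1]=5 <= 20: swap with position 1, array becomes [8, 5, 20, 8, 20]
arr[2]=20 <= 20: swap with position 2, array becomes [8, 5, 20, 8, 20]
arr[3]=8 <= 20: swap with position 3, array becomes [8, 5, 20, 8, 20]

Place pivot at position 4: [8, 5, 20, 8, 20]
Pivot position: 4

After partitioning with pivot 20, the array becomes [8, 5, 20, 8, 20]. The pivot is placed at index 4. All elements to the left of the pivot are <= 20, and all elements to the right are > 20.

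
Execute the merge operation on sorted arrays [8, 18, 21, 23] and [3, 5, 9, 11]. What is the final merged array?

Merging process:

Compare 8 vs 3: take 3 from right. Merged: [3]
Compare 8 vs 5: take 5 from right. Merged: [3, 5]
Compare 8 vs 9: take 8 from left. Merged: [3, 5, 8]
Compare 18 vs 9: take 9 from right. Merged: [3, 5, 8, 9]
Compare 18 vs 11: take 11 from right. Merged: [3, 5, 8, 9, 11]
Append remaining from left: [18, 21, 23]. Merged: [3, 5, 8, 9, 11, 18, 21, 23]

Final merged array: [3, 5, 8, 9, 11, 18, 21, 23]
Total comparisons: 5

The merged array is [3, 5, 8, 9, 11, 18, 21, 23], requiring 5 comparisons. The merge step runs in O(n) time where n is the total number of elements.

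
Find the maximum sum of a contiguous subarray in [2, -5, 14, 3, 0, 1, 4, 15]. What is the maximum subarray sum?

Using Kadane's algorithm on [2, -5, 14, 3, 0, 1, 4, 15]:

Scanning through the array:
Position 1 (value -5): max_ending_here = -3, max_so_far = 2
Position 2 (value 14): max_ending_here = 14, max_so_far = 14
Position 3 (value 3): max_ending_here = 17, max_so_far = 17
Position 4 (value 0): max_ending_here = 17, max_so_far = 17
Position 5 (value 1): max_ending_here = 18, max_so_far = 18
Position 6 (value 4): max_ending_here = 22, max_so_far = 22
Position 7 (value 15): max_ending_here = 37, max_so_far = 37

Maximum subarray: [14, 3, 0, 1, 4, 15]
Maximum sum: 37

The maximum subarray is [14, 3, 0, 1, 4, 15] with sum 37. This subarray runs from index 2 to index 7.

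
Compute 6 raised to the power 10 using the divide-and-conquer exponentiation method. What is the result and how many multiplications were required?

Computing 6^10 by squaring (build up from 6^1; each line after the first costs one multiplication):

6^1 = 6
6^2 = (6^1)^2 = 6^2 = 36
6^4 = (6^2)^2 = 36^2 = 1296
6^5 = 6 * 6^4 = 6 * 1296 = 7776
6^10 = (6^5)^2 = 7776^2 = 60466176

Result: 60466176
Multiplications needed: 4 (4 lines after 6^1)

6^10 = 60466176. Using exponentiation by squaring, this requires 4 multiplications. The key idea: if the exponent is even, square the half-power; if odd, multiply by the base once.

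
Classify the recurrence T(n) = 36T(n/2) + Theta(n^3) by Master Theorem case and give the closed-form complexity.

Master Theorem for T(n) = 36T(n/2) + O(n^3):

a = 36, b = 2, c = 3
log_b(a) = log_2(36) = 5.1699

Case 1: c = 3 < log_2(36) = 5.1699
T(n) = O(n^(log_2 36))

For T(n) = 36T(n/2) + O(n^3): log_2(36) = 5.1699. This is Case 1 of the Master Theorem (c < log_b(a), work dominated by leaves), giving O(n^(log_2 36)).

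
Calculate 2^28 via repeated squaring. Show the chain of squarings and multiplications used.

Computing 2^28 by squaring (build up from 2^1; each line after the first costs one multiplication):

2^1 = 2
2^2 = (2^1)^2 = 2^2 = 4
2^3 = 2 * 2^2 = 2 * 4 = 8
2^6 = (2^3)^2 = 8^2 = 64
2^7 = 2 * 2^6 = 2 * 64 = 128
2^14 = (2^7)^2 = 128^2 = 16384
2^28 = (2^14)^2 = 16384^2 = 268435456

Result: 268435456
Multiplications needed: 6 (6 lines after 2^1)

2^28 = 268435456. Using exponentiation by squaring, this requires 6 multiplications. The key idea: if the exponent is even, square the half-power; if odd, multiply by the base once.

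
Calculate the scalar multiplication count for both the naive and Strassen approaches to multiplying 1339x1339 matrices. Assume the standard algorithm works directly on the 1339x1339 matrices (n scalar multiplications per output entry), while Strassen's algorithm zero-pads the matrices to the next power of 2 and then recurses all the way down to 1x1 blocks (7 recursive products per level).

Matrix multiplication for 1339x1339 matrices:

Strassen's algorithm requires power-of-2 dimensions. Pad 1339x1339 to 2048x2048 (next power of 2).

Standard algorithm: 1339^3 = 2400721219 multiplications
Strassen's algorithm: 7^(log2(2048)) = 7^11 = 1977326743 multiplications
Savings: 2400721219 - 1977326743 = 423394476 multiplications

Standard: 2400721219 multiplications (1339^3). Strassen: 1977326743 multiplications (7^11, after padding to 2048x2048). Strassen reduces 8 recursive multiplications to 7 at each level.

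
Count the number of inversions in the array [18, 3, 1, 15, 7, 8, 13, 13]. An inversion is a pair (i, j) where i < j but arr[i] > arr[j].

Finding inversions in [18, 3, 1, 15, 7, 8, 13, 13]:

(0, 1): arr[0]=18 > arr[1]=3
(0, 2): arr[0]=18 > arr[2]=1
(0, 3): arr[0]=18 > arr[3]=15
(0, 4): arr[0]=18 > arr[4]=7
(0, 5): arr[0]=18 > arr[5]=8
(0, 6): arr[0]=18 > arr[6]=13
(0, 7): arr[0]=18 > arr[7]=13
(1, 2): arr[1]=3 > arr[2]=1
(3, 4): arr[3]=15 > arr[4]=7
(3, 5): arr[3]=15 > arr[5]=8
(3, 6): arr[3]=15 > arr[6]=13
(3, 7): arr[3]=15 > arr[7]=13

Total inversions: 12

The array has 12 inversion(s): (0,1), (0,2), (0,3), (0,4), (0,5), (0,6), (0,7), (1,2), (3,4), (3,5), (3,6), (3,7). Each pair (i,j) satisfies i < j and arr[i] > arr[j].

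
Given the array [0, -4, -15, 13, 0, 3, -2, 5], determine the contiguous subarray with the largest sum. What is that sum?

Using Kadane's algorithm on [0, -4, -15, 13, 0, 3, -2, 5]:

Scanning through the array:
Position 1 (value -4): max_ending_here = -4, max_so_far = 0
Position 2 (value -15): max_ending_here = -15, max_so_far = 0
Position 3 (value 13): max_ending_here = 13, max_so_far = 13
Position 4 (value 0): max_ending_here = 13, max_so_far = 13
Position 5 (value 3): max_ending_here = 16, max_so_far = 16
Position 6 (value -2): max_ending_here = 14, max_so_far = 16
Position 7 (value 5): max_ending_here = 19, max_so_far = 19

Maximum subarray: [13, 0, 3, -2, 5]
Maximum sum: 19

The maximum subarray is [13, 0, 3, -2, 5] with sum 19. This subarray runs from index 3 to index 7.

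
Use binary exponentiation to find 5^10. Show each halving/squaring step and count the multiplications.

Computing 5^10 by squaring (build up from 5^1; each line after the first costs one multiplication):

5^1 = 5
5^2 = (5^1)^2 = 5^2 = 25
5^4 = (5^2)^2 = 25^2 = 625
5^5 = 5 * 5^4 = 5 * 625 = 3125
5^10 = (5^5)^2 = 3125^2 = 9765625

Result: 9765625
Multiplications needed: 4 (4 lines after 5^1)

5^10 = 9765625. Using exponentiation by squaring, this requires 4 multiplications. The key idea: if the exponent is even, square the half-power; if odd, multiply by the base once.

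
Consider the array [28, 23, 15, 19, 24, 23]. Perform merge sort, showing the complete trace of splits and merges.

Merge sort trace:

Split: [28, 23, 15, 19, 24, 23] -> [28, 23, 15] and [19, 24, 23]
  Split: [28, 23, 15] -> [28] and [23, 15]
    Split: [23, 15] -> [23] and [15]
    Merge: [23] + [15] -> [15, 23]
  Merge: [28] + [15, 23] -> [15, 23, 28]
  Split: [19, 24, 23] -> [19] and [24, 23]
    Split: [24, 23] -> [24] and [23]
    Merge: [24] + [23] -> [23, 24]
  Merge: [19] + [23, 24] -> [19, 23, 24]
Merge: [15, 23, 28] + [19, 23, 24] -> [15, 19, 23, 23, 24, 28]

Final sorted array: [15, 19, 23, 23, 24, 28]

The merge sort proceeds by recursively splitting the array and merging sorted halves.
After all merges, the sorted array is [15, 19, 23, 23, 24, 28].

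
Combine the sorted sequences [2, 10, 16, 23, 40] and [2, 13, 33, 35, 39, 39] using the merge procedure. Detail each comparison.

Merging process:

Compare 2 vs 2: take 2 from left. Merged: [2]
Compare 10 vs 2: take 2 from right. Merged: [2, 2]
Compare 10 vs 13: take 10 from left. Merged: [2, 2, 10]
Compare 16 vs 13: take 13 from right. Merged: [2, 2, 10, 13]
Compare 16 vs 33: take 16 from left. Merged: [2, 2, 10, 13, 16]
Compare 23 vs 33: take 23 from left. Merged: [2, 2, 10, 13, 16, 23]
Compare 40 vs 33: take 33 from right. Merged: [2, 2, 10, 13, 16, 23, 33]
Compare 40 vs 35: take 35 from right. Merged: [2, 2, 10, 13, 16, 23, 33, 35]
Compare 40 vs 39: take 39 from right. Merged: [2, 2, 10, 13, 16, 23, 33, 35, 39]
Compare 40 vs 39: take 39 from right. Merged: [2, 2, 10, 13, 16, 23, 33, 35, 39, 39]
Append remaining from left: [40]. Merged: [2, 2, 10, 13, 16, 23, 33, 35, 39, 39, 40]

Final merged array: [2, 2, 10, 13, 16, 23, 33, 35, 39, 39, 40]
Total comparisons: 10

The merged array is [2, 2, 10, 13, 16, 23, 33, 35, 39, 39, 40], requiring 10 comparisons. The merge step runs in O(n) time where n is the total number of elements.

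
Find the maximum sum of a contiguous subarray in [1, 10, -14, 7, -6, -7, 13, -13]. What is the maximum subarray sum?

Using Kadane's algorithm on [1, 10, -14, 7, -6, -7, 13, -13]:

Scanning through the array:
Position 1 (value 10): max_ending_here = 11, max_so_far = 11
Position 2 (value -14): max_ending_here = -3, max_so_far = 11
Position 3 (value 7): max_ending_here = 7, max_so_far = 11
Position 4 (value -6): max_ending_here = 1, max_so_far = 11
Position 5 (value -7): max_ending_here = -6, max_so_far = 11
Position 6 (value 13): max_ending_here = 13, max_so_far = 13
Position 7 (value -13): max_ending_here = 0, max_so_far = 13

Maximum subarray: [13]
Maximum sum: 13

The maximum subarray is [13] with sum 13. This subarray runs from index 6 to index 6.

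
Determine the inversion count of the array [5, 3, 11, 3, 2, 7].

Finding inversions in [5, 3, 11, 3, 2, 7]:

(0, 1): arr[0]=5 > arr[1]=3
(0, 3): arr[0]=5 > arr[3]=3
(0, 4): arr[0]=5 > arr[4]=2
(1, 4): arr[1]=3 > arr[4]=2
(2, 3): arr[2]=11 > arr[3]=3
(2, 4): arr[2]=11 > arr[4]=2
(2, 5): arr[2]=11 > arr[5]=7
(3, 4): arr[3]=3 > arr[4]=2

Total inversions: 8

The array has 8 inversion(s): (0,1), (0,3), (0,4), (1,4), (2,3), (2,4), (2,5), (3,4). Each pair (i,j) satisfies i < j and arr[i] > arr[j].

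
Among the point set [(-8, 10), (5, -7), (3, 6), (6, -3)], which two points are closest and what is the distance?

Computing all pairwise distances among 4 points:

d((-8, 10), (5, -7)) = 21.4009
d((-8, 10), (3, 6)) = 11.7047
d((-8, 10), (6, -3)) = 19.105
d((5, -7), (3, 6)) = 13.1529
d((5, -7), (6, -3)) = 4.1231 <-- minimum
d((3, 6), (6, -3)) = 9.4868

Closest pair: (5, -7) and (6, -3) with distance 4.1231

The closest pair is (5, -7) and (6, -3) with Euclidean distance 4.1231. For 4 points, brute-force pairwise comparison is shown above. For large n, the divide-and-conquer algorithm (sort by x, recurse on halves, check the dividing strip) achieves O(n log n).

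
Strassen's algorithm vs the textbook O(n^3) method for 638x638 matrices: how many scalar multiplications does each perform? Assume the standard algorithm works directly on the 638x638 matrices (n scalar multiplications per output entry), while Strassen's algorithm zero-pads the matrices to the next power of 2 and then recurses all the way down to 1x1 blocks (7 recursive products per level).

Matrix multiplication for 638x638 matrices:

Strassen's algorithm requires power-of-2 dimensions. Pad 638x638 to 1024x1024 (next power of 2).

Standard algorithm: 638^3 = 259694072 multiplications
Strassen's algorithm: 7^(log2(1024)) = 7^10 = 282475249 multiplications
Difference: 259694072 - 282475249 = -22781177 (Strassen uses MORE here due to padding overhead — for small or just-over-power-of-2 n, padding can outweigh the per-level savings)

Standard: 259694072 multiplications (638^3). Strassen: 282475249 multiplications (7^10, after padding to 1024x1024). Strassen reduces 8 recursive multiplications to 7 at each level.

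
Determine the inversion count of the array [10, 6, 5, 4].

Finding inversions in [10, 6, 5, 4]:

(0, 1): arr[0]=10 > arr[1]=6
(0, 2): arr[0]=10 > arr[2]=5
(0, 3): arr[0]=10 > arr[3]=4
(1, 2): arr[1]=6 > arr[2]=5
(1, 3): arr[1]=6 > arr[3]=4
(2, 3): arr[2]=5 > arr[3]=4

Total inversions: 6

The array has 6 inversion(s): (0,1), (0,2), (0,3), (1,2), (1,3), (2,3). Each pair (i,j) satisfies i < j and arr[i] > arr[j].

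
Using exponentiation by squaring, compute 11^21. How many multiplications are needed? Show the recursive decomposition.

Computing 11^21 by squaring (build up from 11^1; each line after the first costs one multiplication):

11^1 = 11
11^2 = (11^1)^2 = 11^2 = 121
11^4 = (11^2)^2 = 121^2 = 14641
11^5 = 11 * 11^4 = 11 * 14641 = 161051
11^10 = (11^5)^2 = 161051^2 = 25937424601
11^20 = (11^10)^2 = 25937424601^2 = 672749994932560009201
11^21 = 11 * 11^20 = 11 * 672749994932560009201 = 7400249944258160101211

Result: 7400249944258160101211
Multiplications needed: 6 (6 lines after 11^1)

11^21 = 7400249944258160101211. Using exponentiation by squaring, this requires 6 multiplications. The key idea: if the exponent is even, square the half-power; if odd, multiply by the base once.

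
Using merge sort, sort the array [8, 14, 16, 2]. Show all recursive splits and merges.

Merge sort trace:

Split: [8, 14, 16, 2] -> [8, 14] and [16, 2]
  Split: [8, 14] -> [8] and [14]
  Merge: [8] + [14] -> [8, 14]
  Split: [16, 2] -> [16] and [2]
  Merge: [16] + [2] -> [2, 16]
Merge: [8, 14] + [2, 16] -> [2, 8, 14, 16]

Final sorted array: [2, 8, 14, 16]

The merge sort proceeds by recursively splitting the array and merging sorted halves.
After all merges, the sorted array is [2, 8, 14, 16].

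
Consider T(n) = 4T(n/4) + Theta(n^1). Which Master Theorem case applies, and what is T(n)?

Master Theorem for T(n) = 4T(n/4) + O(n^1):

a = 4, b = 4, c = 1
log_b(a) = log_4(4) = 1.0000

Case 2: c = 1 = log_4(4) = 1.0000
T(n) = O(n^1 log n) = O(n log n)

For T(n) = 4T(n/4) + O(n^1): log_4(4) = 1.0000. This is Case 2 of the Master Theorem (c = log_b(a), equal work at all levels), giving O(n log n).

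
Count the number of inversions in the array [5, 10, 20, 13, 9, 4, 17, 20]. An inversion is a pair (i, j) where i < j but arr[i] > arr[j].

Finding inversions in [5, 10, 20, 13, 9, 4, 17, 20]:

(0, 5): arr[0]=5 > arr[5]=4
(1, 4): arr[1]=10 > arr[4]=9
(1, 5): arr[1]=10 > arr[5]=4
(2, 3): arr[2]=20 > arr[3]=13
(2, 4): arr[2]=20 > arr[4]=9
(2, 5): arr[2]=20 > arr[5]=4
(2, 6): arr[2]=20 > arr[6]=17
(3, 4): arr[3]=13 > arr[4]=9
(3, 5): arr[3]=13 > arr[5]=4
(4, 5): arr[4]=9 > arr[5]=4

Total inversions: 10

The array has 10 inversion(s): (0,5), (1,4), (1,5), (2,3), (2,4), (2,5), (2,6), (3,4), (3,5), (4,5). Each pair (i,j) satisfies i < j and arr[i] > arr[j].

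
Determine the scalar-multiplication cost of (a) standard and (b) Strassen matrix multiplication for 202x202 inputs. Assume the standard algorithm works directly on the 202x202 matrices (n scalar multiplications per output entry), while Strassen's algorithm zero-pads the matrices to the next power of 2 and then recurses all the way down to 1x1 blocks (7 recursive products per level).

Matrix multiplication for 202x202 matrices:

Strassen's algorithm requires power-of-2 dimensions. Pad 202x202 to 256x256 (next power of 2).

Standard algorithm: 202^3 = 8242408 multiplications
Strassen's algorithm: 7^(log2(256)) = 7^8 = 5764801 multiplications
Savings: 8242408 - 5764801 = 2477607 multiplications

Standard: 8242408 multiplications (202^3). Strassen: 5764801 multiplications (7^8, after padding to 256x256). Strassen reduces 8 recursive multiplications to 7 at each level.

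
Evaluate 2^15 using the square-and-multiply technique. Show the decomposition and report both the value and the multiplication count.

Computing 2^15 by squaring (build up from 2^1; each line after the first costs one multiplication):

2^1 = 2
2^2 = (2^1)^2 = 2^2 = 4
2^3 = 2 * 2^2 = 2 * 4 = 8
2^6 = (2^3)^2 = 8^2 = 64
2^7 = 2 * 2^6 = 2 * 64 = 128
2^14 = (2^7)^2 = 128^2 = 16384
2^15 = 2 * 2^14 = 2 * 16384 = 32768

Result: 32768
Multiplications needed: 6 (6 lines after 2^1)

2^15 = 32768. Using exponentiation by squaring, this requires 6 multiplications. The key idea: if the exponent is even, square the half-power; if odd, multiply by the base once.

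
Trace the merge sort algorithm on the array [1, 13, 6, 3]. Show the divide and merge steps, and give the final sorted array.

Merge sort trace:

Split: [1, 13, 6, 3] -> [1, 13] and [6, 3]
  Split: [1, 13] -> [1] and [13]
  Merge: [1] + [13] -> [1, 13]
  Split: [6, 3] -> [6] and [3]
  Merge: [6] + [3] -> [3, 6]
Merge: [1, 13] + [3, 6] -> [1, 3, 6, 13]

Final sorted array: [1, 3, 6, 13]

The merge sort proceeds by recursively splitting the array and merging sorted halves.
After all merges, the sorted array is [1, 3, 6, 13].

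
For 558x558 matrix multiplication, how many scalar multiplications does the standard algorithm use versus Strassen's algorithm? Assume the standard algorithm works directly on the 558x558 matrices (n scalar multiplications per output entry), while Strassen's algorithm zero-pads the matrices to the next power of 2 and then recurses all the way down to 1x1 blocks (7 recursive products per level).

Matrix multiplication for 558x558 matrices:

Strassen's algorithm requires power-of-2 dimensions. Pad 558x558 to 1024x1024 (next power of 2).

Standard algorithm: 558^3 = 173741112 multiplications
Strassen's algorithm: 7^(log2(1024)) = 7^10 = 282475249 multiplications
Difference: 173741112 - 282475249 = -108734137 (Strassen uses MORE here due to padding overhead — for small or just-over-power-of-2 n, padding can outweigh the per-level savings)

Standard: 173741112 multiplications (558^3). Strassen: 282475249 multiplications (7^10, after padding to 1024x1024). Strassen reduces 8 recursive multiplications to 7 at each level.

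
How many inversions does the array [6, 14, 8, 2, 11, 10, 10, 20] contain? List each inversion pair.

Finding inversions in [6, 14, 8, 2, 11, 10, 10, 20]:

(0, 3): arr[0]=6 > arr[3]=2
(1, 2): arr[1]=14 > arr[2]=8
(1, 3): arr[1]=14 > arr[3]=2
(1, 4): arr[1]=14 > arr[4]=11
(1, 5): arr[1]=14 > arr[5]=10
(1, 6): arr[1]=14 > arr[6]=10
(2, 3): arr[2]=8 > arr[3]=2
(4, 5): arr[4]=11 > arr[5]=10
(4, 6): arr[4]=11 > arr[6]=10

Total inversions: 9

The array has 9 inversion(s): (0,3), (1,2), (1,3), (1,4), (1,5), (1,6), (2,3), (4,5), (4,6). Each pair (i,j) satisfies i < j and arr[i] > arr[j].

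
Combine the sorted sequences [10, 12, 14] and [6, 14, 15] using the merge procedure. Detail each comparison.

Merging process:

Compare 10 vs 6: take 6 from right. Merged: [6]
Compare 10 vs 14: take 10 from left. Merged: [6, 10]
Compare 12 vs 14: take 12 from left. Merged: [6, 10, 12]
Compare 14 vs 14: take 14 from left. Merged: [6, 10, 12, 14]
Append remaining from right: [14, 15]. Merged: [6, 10, 12, 14, 14, 15]

Final merged array: [6, 10, 12, 14, 14, 15]
Total comparisons: 4

The merged array is [6, 10, 12, 14, 14, 15], requiring 4 comparisons. The merge step runs in O(n) time where n is the total number of elements.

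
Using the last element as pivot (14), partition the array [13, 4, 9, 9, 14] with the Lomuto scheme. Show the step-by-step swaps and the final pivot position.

Lomuto partition with pivot = 14:

Initial array: [13, 4, 9, 9, 14]

arr[0]=13 <= 14: swap with position 0, array becomes [13, 4, 9, 9, 14]
arr[1]=4 <= 14: swap with position 1, array becomes [13, 4, 9, 9, 14]
arr[2]=9 <= 14: swap with position 2, array becomes [13, 4, 9, 9, 14]
arr[3]=9 <= 14: swap with position 3, array becomes [13, 4, 9, 9, 14]

Place pivot at position 4: [13, 4, 9, 9, 14]
Pivot position: 4

After partitioning with pivot 14, the array becomes [13, 4, 9, 9, 14]. The pivot is placed at index 4. All elements to the left of the pivot are <= 14, and all elements to the right are > 14.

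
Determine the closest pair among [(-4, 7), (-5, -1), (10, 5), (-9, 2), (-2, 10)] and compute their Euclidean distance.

Computing all pairwise distances among 5 points:

d((-4, 7), (-5, -1)) = 8.0623
d((-4, 7), (10, 5)) = 14.1421
d((-4, 7), (-9, 2)) = 7.0711
d((-4, 7), (-2, 10)) = 3.6056 <-- minimum
d((-5, -1), (10, 5)) = 16.1555
d((-5, -1), (-9, 2)) = 5.0
d((-5, -1), (-2, 10)) = 11.4018
d((10, 5), (-9, 2)) = 19.2354
d((10, 5), (-2, 10)) = 13.0
d((-9, 2), (-2, 10)) = 10.6301

Closest pair: (-4, 7) and (-2, 10) with distance 3.6056

The closest pair is (-4, 7) and (-2, 10) with Euclidean distance 3.6056. For 5 points, brute-force pairwise comparison is shown above. For large n, the divide-and-conquer algorithm (sort by x, recurse on halves, check the dividing strip) achieves O(n log n).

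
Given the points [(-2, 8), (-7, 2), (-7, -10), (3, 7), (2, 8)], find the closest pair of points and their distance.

Computing all pairwise distances among 5 points:

d((-2, 8), (-7, 2)) = 7.8102
d((-2, 8), (-7, -10)) = 18.6815
d((-2, 8), (3, 7)) = 5.099
d((-2, 8), (2, 8)) = 4.0
d((-7, 2), (-7, -10)) = 12.0
d((-7, 2), (3, 7)) = 11.1803
d((-7, 2), (2, 8)) = 10.8167
d((-7, -10), (3, 7)) = 19.7231
d((-7, -10), (2, 8)) = 20.1246
d((3, 7), (2, 8)) = 1.4142 <-- minimum

Closest pair: (3, 7) and (2, 8) with distance 1.4142

The closest pair is (3, 7) and (2, 8) with Euclidean distance 1.4142. For 5 points, brute-force pairwise comparison is shown above. For large n, the divide-and-conquer algorithm (sort by x, recurse on halves, check the dividing strip) achieves O(n log n).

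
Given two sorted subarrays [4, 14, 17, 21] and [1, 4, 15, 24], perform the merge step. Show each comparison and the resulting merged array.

Merging process:

Compare 4 vs 1: take 1 from right. Merged: [1]
Compare 4 vs 4: take 4 from left. Merged: [1, 4]
Compare 14 vs 4: take 4 from right. Merged: [1, 4, 4]
Compare 14 vs 15: take 14 from left. Merged: [1, 4, 4, 14]
Compare 17 vs 15: take 15 from right. Merged: [1, 4, 4, 14, 15]
Compare 17 vs 24: take 17 from left. Merged: [1, 4, 4, 14, 15, 17]
Compare 21 vs 24: take 21 from left. Merged: [1, 4, 4, 14, 15, 17, 21]
Append remaining from right: [24]. Merged: [1, 4, 4, 14, 15, 17, 21, 24]

Final merged array: [1, 4, 4, 14, 15, 17, 21, 24]
Total comparisons: 7

The merged array is [1, 4, 4, 14, 15, 17, 21, 24], requiring 7 comparisons. The merge step runs in O(n) time where n is the total number of elements.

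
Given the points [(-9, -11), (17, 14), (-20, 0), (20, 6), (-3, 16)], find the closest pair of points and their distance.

Computing all pairwise distances among 5 points:

d((-9, -11), (17, 14)) = 36.0694
d((-9, -11), (-20, 0)) = 15.5563
d((-9, -11), (20, 6)) = 33.6155
d((-9, -11), (-3, 16)) = 27.6586
d((17, 14), (-20, 0)) = 39.5601
d((17, 14), (20, 6)) = 8.544 <-- minimum
d((17, 14), (-3, 16)) = 20.0998
d((-20, 0), (20, 6)) = 40.4475
d((-20, 0), (-3, 16)) = 23.3452
d((20, 6), (-3, 16)) = 25.0799

Closest pair: (17, 14) and (20, 6) with distance 8.544

The closest pair is (17, 14) and (20, 6) with Euclidean distance 8.544. For 5 points, brute-force pairwise comparison is shown above. For large n, the divide-and-conquer algorithm (sort by x, recurse on halves, check the dividing strip) achieves O(n log n).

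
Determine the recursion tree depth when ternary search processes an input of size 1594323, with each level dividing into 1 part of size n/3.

For divide and conquer with division factor 3:

Problem sizes at each level:
Level 0: 1594323
Level 1: 531441
Level 2: 177147
Level 3: 59049
Level 4: 19683
Level 5: 6561
Level 6: 2187
Level 7: 729
Level 8: 243
Level 9: 81
Level 10: 27
Level 11: 9
Level 12: 3
Level 13: 1

The root is level 0 and the size-1 base case is level 13 (the tree spans levels 0 through 13, i.e. 14 levels counting the root), so the depth is the number of divisions: log_3(1594323) = 13

The recursion tree depth is log_3(1594323) = 13. At each level, the problem size is divided by 3, so it takes 13 divisions to reduce to a base case of size 1. The algorithm makes 1 recursive call at each level.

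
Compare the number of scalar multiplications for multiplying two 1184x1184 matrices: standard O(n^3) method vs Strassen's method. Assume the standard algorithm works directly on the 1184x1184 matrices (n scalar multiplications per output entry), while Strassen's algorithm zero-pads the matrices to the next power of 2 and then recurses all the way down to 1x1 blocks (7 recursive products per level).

Matrix multiplication for 1184x1184 matrices:

Strassen's algorithm requires power-of-2 dimensions. Pad 1184x1184 to 2048x2048 (next power of 2).

Standard algorithm: 1184^3 = 1659797504 multiplications
Strassen's algorithm: 7^(log2(2048)) = 7^11 = 1977326743 multiplications
Difference: 1659797504 - 1977326743 = -317529239 (Strassen uses MORE here due to padding overhead — for small or just-over-power-of-2 n, padding can outweigh the per-level savings)

Standard: 1659797504 multiplications (1184^3). Strassen: 1977326743 multiplications (7^11, after padding to 2048x2048). Strassen reduces 8 recursive multiplications to 7 at each level.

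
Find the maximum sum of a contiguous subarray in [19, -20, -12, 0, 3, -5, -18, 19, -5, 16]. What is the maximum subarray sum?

Using Kadane's algorithm on [19, -20, -12, 0, 3, -5, -18, 19, -5, 16]:

Scanning through the array:
Position 1 (value -20): max_ending_here = -1, max_so_far = 19
Position 2 (value -12): max_ending_here = -12, max_so_far = 19
Position 3 (value 0): max_ending_here = 0, max_so_far = 19
Position 4 (value 3): max_ending_here = 3, max_so_far = 19
Position 5 (value -5): max_ending_here = -2, max_so_far = 19
Position 6 (value -18): max_ending_here = -18, max_so_far = 19
Position 7 (value 19): max_ending_here = 19, max_so_far = 19
Position 8 (value -5): max_ending_here = 14, max_so_far = 19
Position 9 (value 16): max_ending_here = 30, max_so_far = 30

Maximum subarray: [19, -5, 16]
Maximum sum: 30

The maximum subarray is [19, -5, 16] with sum 30. This subarray runs from index 7 to index 9.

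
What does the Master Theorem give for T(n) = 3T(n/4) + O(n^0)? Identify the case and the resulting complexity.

Master Theorem for T(n) = 3T(n/4) + O(n^0):

a = 3, b = 4, c = 0
log_b(a) = log_4(3) = 0.7925

Case 1: c = 0 < log_4(3) = 0.7925
T(n) = O(n^(log_4 3))

For T(n) = 3T(n/4) + O(n^0): log_4(3) = 0.7925. This is Case 1 of the Master Theorem (c < log_b(a), work dominated by leaves), giving O(n^(log_4 3)).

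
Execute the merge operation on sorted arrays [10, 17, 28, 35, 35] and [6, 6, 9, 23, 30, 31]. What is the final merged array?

Merging process:

Compare 10 vs 6: take 6 from right. Merged: [6]
Compare 10 vs 6: take 6 from right. Merged: [6, 6]
Compare 10 vs 9: take 9 from right. Merged: [6, 6, 9]
Compare 10 vs 23: take 10 from left. Merged: [6, 6, 9, 10]
Compare 17 vs 23: take 17 from left. Merged: [6, 6, 9, 10, 17]
Compare 28 vs 23: take 23 from right. Merged: [6, 6, 9, 10, 17, 23]
Compare 28 vs 30: take 28 from left. Merged: [6, 6, 9, 10, 17, 23, 28]
Compare 35 vs 30: take 30 from right. Merged: [6, 6, 9, 10, 17, 23, 28, 30]
Compare 35 vs 31: take 31 from right. Merged: [6, 6, 9, 10, 17, 23, 28, 30, 31]
Append remaining from left: [35, 35]. Merged: [6, 6, 9, 10, 17, 23, 28, 30, 31, 35, 35]

Final merged array: [6, 6, 9, 10, 17, 23, 28, 30, 31, 35, 35]
Total comparisons: 9

The merged array is [6, 6, 9, 10, 17, 23, 28, 30, 31, 35, 35], requiring 9 comparisons. The merge step runs in O(n) time where n is the total number of elements.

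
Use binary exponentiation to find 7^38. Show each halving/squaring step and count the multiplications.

Computing 7^38 by squaring (build up from 7^1; each line after the first costs one multiplication):

7^1 = 7
7^2 = (7^1)^2 = 7^2 = 49
7^4 = (7^2)^2 = 49^2 = 2401
7^8 = (7^4)^2 = 2401^2 = 5764801
7^9 = 7 * 7^8 = 7 * 5764801 = 40353607
7^18 = (7^9)^2 = 40353607^2 = 1628413597910449
7^19 = 7 * 7^18 = 7 * 1628413597910449 = 11398895185373143
7^38 = (7^19)^2 = 11398895185373143^2 = 129934811447123020117172145698449

Result: 129934811447123020117172145698449
Multiplications needed: 7 (7 lines after 7^1)

7^38 = 129934811447123020117172145698449. Using exponentiation by squaring, this requires 7 multiplications. The key idea: if the exponent is even, square the half-power; if odd, multiply by the base once.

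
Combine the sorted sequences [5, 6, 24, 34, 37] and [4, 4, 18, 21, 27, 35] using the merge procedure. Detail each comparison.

Merging process:

Compare 5 vs 4: take 4 from right. Merged: [4]
Compare 5 vs 4: take 4 from right. Merged: [4, 4]
Compare 5 vs 18: take 5 from left. Merged: [4, 4, 5]
Compare 6 vs 18: take 6 from left. Merged: [4, 4, 5, 6]
Compare 24 vs 18: take 18 from right. Merged: [4, 4, 5, 6, 18]
Compare 24 vs 21: take 21 from right. Merged: [4, 4, 5, 6, 18, 21]
Compare 24 vs 27: take 24 from left. Merged: [4, 4, 5, 6, 18, 21, 24]
Compare 34 vs 27: take 27 from right. Merged: [4, 4, 5, 6, 18, 21, 24, 27]
Compare 34 vs 35: take 34 from left. Merged: [4, 4, 5, 6, 18, 21, 24, 27, 34]
Compare 37 vs 35: take 35 from right. Merged: [4, 4, 5, 6, 18, 21, 24, 27, 34, 35]
Append remaining from left: [37]. Merged: [4, 4, 5, 6, 18, 21, 24, 27, 34, 35, 37]

Final merged array: [4, 4, 5, 6, 18, 21, 24, 27, 34, 35, 37]
Total comparisons: 10

The merged array is [4, 4, 5, 6, 18, 21, 24, 27, 34, 35, 37], requiring 10 comparisons. The merge step runs in O(n) time where n is the total number of elements.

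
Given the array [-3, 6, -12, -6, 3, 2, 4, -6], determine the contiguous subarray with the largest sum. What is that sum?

Using Kadane's algorithm on [-3, 6, -12, -6, 3, 2, 4, -6]:

Scanning through the array:
Position 1 (value 6): max_ending_here = 6, max_so_far = 6
Position 2 (value -12): max_ending_here = -6, max_so_far = 6
Position 3 (value -6): max_ending_here = -6, max_so_far = 6
Position 4 (value 3): max_ending_here = 3, max_so_far = 6
Position 5 (value 2): max_ending_here = 5, max_so_far = 6
Position 6 (value 4): max_ending_here = 9, max_so_far = 9
Position 7 (value -6): max_ending_here = 3, max_so_far = 9

Maximum subarray: [3, 2, 4]
Maximum sum: 9

The maximum subarray is [3, 2, 4] with sum 9. This subarray runs from index 4 to index 6.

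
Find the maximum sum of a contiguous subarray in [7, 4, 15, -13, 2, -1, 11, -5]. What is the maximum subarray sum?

Using Kadane's algorithm on [7, 4, 15, -13, 2, -1, 11, -5]:

Scanning through the array:
Position 1 (value 4): max_ending_here = 11, max_so_far = 11
Position 2 (value 15): max_ending_here = 26, max_so_far = 26
Position 3 (value -13): max_ending_here = 13, max_so_far = 26
Position 4 (value 2): max_ending_here = 15, max_so_far = 26
Position 5 (value -1): max_ending_here = 14, max_so_far = 26
Position 6 (value 11): max_ending_here = 25, max_so_far = 26
Position 7 (value -5): max_ending_here = 20, max_so_far = 26

Maximum subarray: [7, 4, 15]
Maximum sum: 26

The maximum subarray is [7, 4, 15] with sum 26. This subarray runs from index 0 to index 2.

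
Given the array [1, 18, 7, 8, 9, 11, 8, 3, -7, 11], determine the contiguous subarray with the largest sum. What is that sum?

Using Kadane's algorithm on [1, 18, 7, 8, 9, 11, 8, 3, -7, 11]:

Scanning through the array:
Position 1 (value 18): max_ending_here = 19, max_so_far = 19
Position 2 (value 7): max_ending_here = 26, max_so_far = 26
Position 3 (value 8): max_ending_here = 34, max_so_far = 34
Position 4 (value 9): max_ending_here = 43, max_so_far = 43
Position 5 (value 11): max_ending_here = 54, max_so_far = 54
Position 6 (value 8): max_ending_here = 62, max_so_far = 62
Position 7 (value 3): max_ending_here = 65, max_so_far = 65
Position 8 (value -7): max_ending_here = 58, max_so_far = 65
Position 9 (value 11): max_ending_here = 69, max_so_far = 69

Maximum subarray: [1, 18, 7, 8, 9, 11, 8, 3, -7, 11]
Maximum sum: 69

The maximum subarray is [1, 18, 7, 8, 9, 11, 8, 3, -7, 11] with sum 69. This subarray runs from index 0 to index 9.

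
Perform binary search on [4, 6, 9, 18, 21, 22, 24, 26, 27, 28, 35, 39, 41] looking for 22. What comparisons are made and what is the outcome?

Binary search for 22 in [4, 6, 9, 18, 21, 22, 24, 26, 27, 28, 35, 39, 41]:

lo=0, hi=12, mid=6, arr[mid]=24 -> 24 > 22, search left half
lo=0, hi=5, mid=2, arr[mid]=9 -> 9 < 22, search right half
lo=3, hi=5, mid=4, arr[mid]=21 -> 21 < 22, search right half
lo=5, hi=5, mid=5, arr[mid]=22 -> Found target at index 5!

Binary search finds 22 at index 5 after 4 comparisons. The search repeatedly halves the search space by comparing with the middle element.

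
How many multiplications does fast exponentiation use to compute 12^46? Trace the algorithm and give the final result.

Computing 12^46 by squaring (build up from 12^1; each line after the first costs one multiplication):

12^1 = 12
12^2 = (12^1)^2 = 12^2 = 144
12^4 = (12^2)^2 = 144^2 = 20736
12^5 = 12 * 12^4 = 12 * 20736 = 248832
12^10 = (12^5)^2 = 248832^2 = 61917364224
12^11 = 12 * 12^10 = 12 * 61917364224 = 743008370688
12^22 = (12^11)^2 = 743008370688^2 = 552061438912436417593344
12^23 = 12 * 12^22 = 12 * 552061438912436417593344 = 6624737266949237011120128
12^46 = (12^23)^2 = 6624737266949237011120128^2 = 43887143856106046360568987631860370008329246736384

Result: 43887143856106046360568987631860370008329246736384
Multiplications needed: 8 (8 lines after 12^1)

12^46 = 43887143856106046360568987631860370008329246736384. Using exponentiation by squaring, this requires 8 multiplications. The key idea: if the exponent is even, square the half-power; if odd, multiply by the base once.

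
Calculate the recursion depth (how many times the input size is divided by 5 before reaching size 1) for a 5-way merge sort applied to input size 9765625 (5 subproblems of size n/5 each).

For divide and conquer with division factor 5:

Problem sizes at each level:
Level 0: 9765625
Level 1: 1953125
Level 2: 390625
Level 3: 78125
Level 4: 15625
Level 5: 3125
Level 6: 625
Level 7: 125
Level 8: 25
Level 9: 5
Level 10: 1

The root is level 0 and the size-1 base case is level 10 (the tree spans levels 0 through 10, i.e. 11 levels counting the root), so the depth is the number of divisions: log_5(9765625) = 10

The recursion tree depth is log_5(9765625) = 10. At each level, the problem size is divided by 5, so it takes 10 divisions to reduce to a base case of size 1. The algorithm makes 5 recursive calls at each level.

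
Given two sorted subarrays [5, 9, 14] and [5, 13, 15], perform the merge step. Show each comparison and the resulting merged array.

Merging process:

Compare 5 vs 5: take 5 from left. Merged: [5]
Compare 9 vs 5: take 5 from right. Merged: [5, 5]
Compare 9 vs 13: take 9 from left. Merged: [5, 5, 9]
Compare 14 vs 13: take 13 from right. Merged: [5, 5, 9, 13]
Compare 14 vs 15: take 14 from left. Merged: [5, 5, 9, 13, 14]
Append remaining from right: [15]. Merged: [5, 5, 9, 13, 14, 15]

Final merged array: [5, 5, 9, 13, 14, 15]
Total comparisons: 5

The merged array is [5, 5, 9, 13, 14, 15], requiring 5 comparisons. The merge step runs in O(n) time where n is the total number of elements.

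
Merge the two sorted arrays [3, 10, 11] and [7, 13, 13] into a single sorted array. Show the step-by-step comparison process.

Merging process:

Compare 3 vs 7: take 3 from left. Merged: [3]
Compare 10 vs 7: take 7 from right. Merged: [3, 7]
Compare 10 vs 13: take 10 from left. Merged: [3, 7, 10]
Compare 11 vs 13: take 11 from left. Merged: [3, 7, 10, 11]
Append remaining from right: [13, 13]. Merged: [3, 7, 10, 11, 13, 13]

Final merged array: [3, 7, 10, 11, 13, 13]
Total comparisons: 4

The merged array is [3, 7, 10, 11, 13, 13], requiring 4 comparisons. The merge step runs in O(n) time where n is the total number of elements.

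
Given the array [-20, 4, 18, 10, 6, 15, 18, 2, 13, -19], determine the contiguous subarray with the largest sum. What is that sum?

Using Kadane's algorithm on [-20, 4, 18, 10, 6, 15, 18, 2, 13, -19]:

Scanning through the array:
Position 1 (value 4): max_ending_here = 4, max_so_far = 4
Position 2 (value 18): max_ending_here = 22, max_so_far = 22
Position 3 (value 10): max_ending_here = 32, max_so_far = 32
Position 4 (value 6): max_ending_here = 38, max_so_far = 38
Position 5 (value 15): max_ending_here = 53, max_so_far = 53
Position 6 (value 18): max_ending_here = 71, max_so_far = 71
Position 7 (value 2): max_ending_here = 73, max_so_far = 73
Position 8 (value 13): max_ending_here = 86, max_so_far = 86
Position 9 (value -19): max_ending_here = 67, max_so_far = 86

Maximum subarray: [4, 18, 10, 6, 15, 18, 2, 13]
Maximum sum: 86

The maximum subarray is [4, 18, 10, 6, 15, 18, 2, 13] with sum 86. This subarray runs from index 1 to index 8.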